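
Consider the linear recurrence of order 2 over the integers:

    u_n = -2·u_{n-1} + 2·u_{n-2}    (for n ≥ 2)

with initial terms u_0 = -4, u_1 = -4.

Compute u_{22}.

u_2 = -2·-4 + 2·-4 = 0
u_3 = -2·0 + 2·-4 = -8
u_4 = -2·-8 + 2·0 = 16
u_5 = -2·16 + 2·-8 = -48
u_6 = -2·-48 + 2·16 = 128
u_7 = -2·128 + 2·-48 = -352
u_8 = -2·-352 + 2·128 = 960
u_9 = -2·960 + 2·-352 = -2624
u_10 = -2·-2624 + 2·960 = 7168
u_11 = -2·7168 + 2·-2624 = -19584
u_12 = -2·-19584 + 2·7168 = 53504
u_13 = -2·53504 + 2·-19584 = -146176
u_14 = -2·-146176 + 2·53504 = 399360
u_15 = -2·399360 + 2·-146176 = -1091072
u_16 = -2·-1091072 + 2·399360 = 2980864
u_17 = -2·2980864 + 2·-1091072 = -8143872
u_18 = -2·-8143872 + 2·2980864 = 22249472
u_19 = -2·22249472 + 2·-8143872 = -60786688
u_20 = -2·-60786688 + 2·22249472 = 166072320
u_21 = -2·166072320 + 2·-60786688 = -453718016
u_22 = -2·-453718016 + 2·166072320 = 1239580672

1239580672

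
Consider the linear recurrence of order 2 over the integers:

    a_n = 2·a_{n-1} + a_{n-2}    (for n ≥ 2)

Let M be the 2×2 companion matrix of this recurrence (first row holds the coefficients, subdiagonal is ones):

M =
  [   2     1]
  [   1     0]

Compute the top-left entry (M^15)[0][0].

470832

(M^15)[0][0] is the top entry after applying M 15 times to the unit state (1, 0). Equivalently it is h_{16} for the auxiliary sequence (h_n) obeying the same recurrence with h_1 = 1 and h_i = 0 for 0 ≤ i < 1:
h_2 = 2·1 + 1·0 = 2
h_3 = 2·2 + 1·1 = 5
h_4 = 2·5 + 1·2 = 12
h_5 = 2·12 + 1·5 = 29
h_6 = 2·29 + 1·12 = 70
h_7 = 2·70 + 1·29 = 169
h_8 = 2·169 + 1·70 = 408
h_9 = 2·408 + 1·169 = 985
h_10 = 2·985 + 1·408 = 2378
h_11 = 2·2378 + 1·985 = 5741
h_12 = 2·5741 + 1·2378 = 13860
h_13 = 2·13860 + 1·5741 = 33461
h_14 = 2·33461 + 1·13860 = 80782
h_15 = 2·80782 + 1·33461 = 195025
h_16 = 2·195025 + 1·80782 = 470832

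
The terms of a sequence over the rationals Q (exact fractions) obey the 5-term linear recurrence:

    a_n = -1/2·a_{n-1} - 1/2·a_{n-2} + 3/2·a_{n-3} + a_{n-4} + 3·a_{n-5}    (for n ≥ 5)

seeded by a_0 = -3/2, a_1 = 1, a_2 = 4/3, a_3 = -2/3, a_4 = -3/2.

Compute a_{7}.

a_5 = -1/2·-3/2 + -1/2·-2/3 + 3/2·4/3 + 1·1 + 3·-3/2 = -5/12
a_6 = -1/2·-5/12 + -1/2·-3/2 + 3/2·-2/3 + 1·4/3 + 3·1 = 103/24
a_7 = -1/2·103/24 + -1/2·-5/12 + 3/2·-3/2 + 1·-2/3 + 3·4/3 = -41/48

-41/48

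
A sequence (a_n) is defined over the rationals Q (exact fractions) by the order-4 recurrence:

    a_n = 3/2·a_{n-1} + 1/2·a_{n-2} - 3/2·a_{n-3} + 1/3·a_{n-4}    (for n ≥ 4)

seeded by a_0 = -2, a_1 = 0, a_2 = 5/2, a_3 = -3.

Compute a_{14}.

636337/110592

a_4 = 3/2·-3 + 1/2·5/2 + -3/2·0 + 1/3·-2 = -47/12
a_5 = 3/2·-47/12 + 1/2·-3 + -3/2·5/2 + 1/3·0 = -89/8
a_6 = 3/2·-89/8 + 1/2·-47/12 + -3/2·-3 + 1/3·5/2 = -213/16
a_7 = 3/2·-213/16 + 1/2·-89/8 + -3/2·-47/12 + 1/3·-3 = -661/32
a_8 = 3/2·-661/32 + 1/2·-213/16 + -3/2·-89/8 + 1/3·-47/12 = -12821/576
a_9 = 3/2·-12821/576 + 1/2·-661/32 + -3/2·-213/16 + 1/3·-89/8 = -10543/384
a_10 = 3/2·-10543/384 + 1/2·-12821/576 + -3/2·-661/32 + 1/3·-213/16 = -59365/2304
a_11 = 3/2·-59365/2304 + 1/2·-10543/384 + -3/2·-12821/576 + 1/3·-661/32 = -39743/1536
a_12 = 3/2·-39743/1536 + 1/2·-59365/2304 + -3/2·-10543/384 + 1/3·-12821/576 = -495743/27648
a_13 = 3/2·-495743/27648 + 1/2·-39743/1536 + -3/2·-59365/2304 + 1/3·-10543/384 = -63503/6144
a_14 = 3/2·-63503/6144 + 1/2·-495743/27648 + -3/2·-39743/1536 + 1/3·-59365/2304 = 636337/110592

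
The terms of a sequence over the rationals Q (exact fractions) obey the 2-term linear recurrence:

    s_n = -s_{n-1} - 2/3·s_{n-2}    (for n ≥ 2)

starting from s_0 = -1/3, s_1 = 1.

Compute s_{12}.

251/2187

s_2 = -1·1 + -2/3·-1/3 = -7/9
s_3 = -1·-7/9 + -2/3·1 = 1/9
s_4 = -1·1/9 + -2/3·-7/9 = 11/27
s_5 = -1·11/27 + -2/3·1/9 = -13/27
s_6 = -1·-13/27 + -2/3·11/27 = 17/81
s_7 = -1·17/81 + -2/3·-13/27 = 1/9
s_8 = -1·1/9 + -2/3·17/81 = -61/243
s_9 = -1·-61/243 + -2/3·1/9 = 43/243
s_10 = -1·43/243 + -2/3·-61/243 = -7/729
s_11 = -1·-7/729 + -2/3·43/243 = -79/729
s_12 = -1·-79/729 + -2/3·-7/729 = 251/2187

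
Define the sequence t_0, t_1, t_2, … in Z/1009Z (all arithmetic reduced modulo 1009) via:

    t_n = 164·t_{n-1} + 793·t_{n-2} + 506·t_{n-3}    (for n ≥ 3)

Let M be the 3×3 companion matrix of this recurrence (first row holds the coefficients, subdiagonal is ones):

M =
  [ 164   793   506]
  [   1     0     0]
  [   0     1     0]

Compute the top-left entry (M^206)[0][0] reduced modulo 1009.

542

(M^206)[0][0] is the top entry after applying M 206 times to the unit state (1, 0, 0). Equivalently it is h_{208} for the auxiliary sequence (h_n) obeying the same recurrence with h_2 = 1 and h_i = 0 for 0 ≤ i < 2:
h_3 = 164·1 + 793·0 + 506·0 = 164
h_4 = 164·164 + 793·1 + 506·0 = 446
h_5 = 164·446 + 793·164 + 506·1 = 893
h_6 = 164·893 + 793·446 + 506·164 = 921
h_7 = 164·921 + 793·893 + 506·446 = 194
h_8 = 164·194 + 793·921 + 506·893 = 200
Continuing the recurrence:
  h_9 = 854;  h_10 = 283;  h_11 = 481;  h_12 = 875;  h_13 = 173;  h_14 = 20
  h_15 = 17;  h_16 = 241;  h_17 = 567;  h_18 = 93;  h_19 = 600;  h_20 = 965
  h_21 = 43;  h_22 = 303;  h_23 = 987;  h_24 = 125;  h_25 = 986;  h_26 = 474
  h_27 = 658;  h_28 = 953;  h_29 = 749;  h_30 = 713;  h_31 = 469;  h_32 = 211
  h_33 = 459;  h_34 = 638;  h_35 = 255;  h_36 = 51;  h_37 = 655;  h_38 = 427
  h_39 = 768;  h_40 = 901;  h_41 = 174;  h_42 = 548;  h_43 = 667;  h_44 = 362
  h_45 = 874;  h_46 = 55;  h_47 = 381;  h_48 = 456;  h_49 = 138;  h_50 = 887
  h_51 = 309;  h_52 = 551;  h_53 = 230;  h_54 = 392;  h_55 = 804;  h_56 = 106
  h_57 = 703;  h_58 = 774;  h_59 = 472;  h_60 = 575;  h_61 = 572;  h_62 = 586
  h_63 = 153;  h_64 = 274;  h_65 = 659;  h_66 = 185;  h_67 = 406;  h_68 = 874
  h_69 = 927;  h_70 = 177;  h_71 = 628;  h_72 = 61;  h_73 = 242;  h_74 = 211
  h_75 = 81;  h_76 = 359;  h_77 = 832;  h_78 = 1008;  h_79 = 769;  h_80 = 446
  h_81 = 371;  h_82 = 472;  h_83 = 968;  h_84 = 348;  h_85 = 42;  h_86 = 775
  h_87 = 497;  h_88 = 945;  h_89 = 863;  h_90 = 211;  h_91 = 459;  h_92 = 220
  h_93 = 315;  h_94 = 288;  h_95 = 711;  h_96 = 887;  h_97 = 396;  h_98 = 39
  h_99 = 388;  h_100 = 307;  h_101 = 400;  h_102 = 879;  h_103 = 199;  h_104 = 776
  h_105 = 338;  h_106 = 618;  h_107 = 247;  h_108 = 355;  h_109 = 750;  h_110 = 781
  h_111 = 418;  h_112 = 872;  h_113 = 919;  h_114 = 324;  h_115 = 227;  h_116 = 406
  h_117 = 885;  h_118 = 776;  h_119 = 280;  h_120 = 207;  h_121 = 866;  h_122 = 868
  h_123 = 507;  h_124 = 886;  h_125 = 770;  h_126 = 745;  h_127 = 576;  h_128 = 284
  h_129 = 466;  h_130 = 809;  h_131 = 158;  h_132 = 190;  h_133 = 768;  h_134 = 393
  h_135 = 758;  h_136 = 216;  h_137 = 933;  h_138 = 539;  h_139 = 200;  h_140 = 9
  h_141 = 958;  h_142 = 82;  h_143 = 766;  h_144 = 377;  h_145 = 422;  h_146 = 24
  h_147 = 628;  h_148 = 568;  h_149 = 927;  h_150 = 12;  h_151 = 352;  h_152 = 527
  h_153 = 324;  h_154 = 372;  h_155 = 391;  h_156 = 402;  h_157 = 192;  h_158 = 233
  h_159 = 370;  h_160 = 550;  h_161 = 35;  h_162 = 503;  h_163 = 82;  h_164 = 203
  h_165 = 695;  h_166 = 634;  h_167 = 70;  h_168 = 190;  h_169 = 847;  h_170 = 100
  h_171 = 218;  h_172 = 792;  h_173 = 212;  h_174 = 238;  h_175 = 482;  h_176 = 715
  h_177 = 388;  h_178 = 725;  h_179 = 345;  h_180 = 453;  h_181 = 355;  h_182 = 745
  h_183 = 270;  h_184 = 432;  h_185 = 24;  h_186 = 830;  h_187 = 414;  h_188 = 651
  h_189 = 423;  h_190 = 7;  h_191 = 53;  h_192 = 247;  h_193 = 314;  h_194 = 746
  h_195 = 909;  h_196 = 519;  h_197 = 881;  h_198 = 951;  h_199 = 248;  h_200 = 540
  h_201 = 599;  h_202 = 130;  h_203 = 709;  h_204 = 807;  h_205 = 588;  h_206 = 372
h_207 = 164·372 + 793·588 + 506·807 = 291
h_208 = 164·291 + 793·372 + 506·588 = 542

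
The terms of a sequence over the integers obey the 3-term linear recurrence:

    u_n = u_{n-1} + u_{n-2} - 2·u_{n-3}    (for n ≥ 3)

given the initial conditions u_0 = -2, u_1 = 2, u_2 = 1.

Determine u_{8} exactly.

u_3 = 1·1 + 1·2 + -2·-2 = 7
u_4 = 1·7 + 1·1 + -2·2 = 4
u_5 = 1·4 + 1·7 + -2·1 = 9
u_6 = 1·9 + 1·4 + -2·7 = -1
u_7 = 1·-1 + 1·9 + -2·4 = 0
u_8 = 1·0 + 1·-1 + -2·9 = -19

-19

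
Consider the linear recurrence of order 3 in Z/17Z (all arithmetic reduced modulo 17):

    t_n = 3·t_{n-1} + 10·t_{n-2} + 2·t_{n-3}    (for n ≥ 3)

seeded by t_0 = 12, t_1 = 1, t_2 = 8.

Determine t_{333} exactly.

t_3 = 3·8 + 10·1 + 2·12 = 7
t_4 = 3·7 + 10·8 + 2·1 = 1
t_5 = 3·1 + 10·7 + 2·8 = 4
t_6 = 3·4 + 10·1 + 2·7 = 2
t_7 = 3·2 + 10·4 + 2·1 = 14
t_8 = 3·14 + 10·2 + 2·4 = 2
t_9 = 3·2 + 10·14 + 2·2 = 14
t_10 = 3·14 + 10·2 + 2·14 = 5
t_11 = 3·5 + 10·14 + 2·2 = 6
t_12 = 3·6 + 10·5 + 2·14 = 11
t_13 = 3·11 + 10·6 + 2·5 = 1
t_14 = 3·1 + 10·11 + 2·6 = 6
t_15 = 3·6 + 10·1 + 2·11 = 16
t_16 = 3·16 + 10·6 + 2·1 = 8
t_17 = 3·8 + 10·16 + 2·6 = 9
t_18 = 3·9 + 10·8 + 2·16 = 3
t_19 = 3·3 + 10·9 + 2·8 = 13
t_20 = 3·13 + 10·3 + 2·9 = 2
t_21 = 3·2 + 10·13 + 2·3 = 6
t_22 = 3·6 + 10·2 + 2·13 = 13
t_23 = 3·13 + 10·6 + 2·2 = 1
t_24 = 3·1 + 10·13 + 2·6 = 9
t_25 = 3·9 + 10·1 + 2·13 = 12
t_26 = 3·12 + 10·9 + 2·1 = 9
t_27 = 3·9 + 10·12 + 2·9 = 12
t_28 = 3·12 + 10·9 + 2·12 = 14
t_29 = 3·14 + 10·12 + 2·9 = 10
t_30 = 3·10 + 10·14 + 2·12 = 7
t_31 = 3·7 + 10·10 + 2·14 = 13
t_32 = 3·13 + 10·7 + 2·10 = 10
t_33 = 3·10 + 10·13 + 2·7 = 4
t_34 = 3·4 + 10·10 + 2·13 = 2
t_35 = 3·2 + 10·4 + 2·10 = 15
t_36 = 3·15 + 10·2 + 2·4 = 5
t_37 = 3·5 + 10·15 + 2·2 = 16
t_38 = 3·16 + 10·5 + 2·15 = 9
t_39 = 3·9 + 10·16 + 2·5 = 10
t_40 = 3·10 + 10·9 + 2·16 = 16
t_41 = 3·16 + 10·10 + 2·9 = 13
t_42 = 3·13 + 10·16 + 2·10 = 15
t_43 = 3·15 + 10·13 + 2·16 = 3
t_44 = 3·3 + 10·15 + 2·13 = 15
t_45 = 3·15 + 10·3 + 2·15 = 3
t_46 = 3·3 + 10·15 + 2·3 = 12
t_47 = 3·12 + 10·3 + 2·15 = 11
t_48 = 3·11 + 10·12 + 2·3 = 6
t_49 = 3·6 + 10·11 + 2·12 = 16
t_50 = 3·16 + 10·6 + 2·11 = 11
t_51 = 3·11 + 10·16 + 2·6 = 1
t_52 = 3·1 + 10·11 + 2·16 = 9
t_53 = 3·9 + 10·1 + 2·11 = 8
t_54 = 3·8 + 10·9 + 2·1 = 14
t_55 = 3·14 + 10·8 + 2·9 = 4
t_56 = 3·4 + 10·14 + 2·8 = 15
t_57 = 3·15 + 10·4 + 2·14 = 11
t_58 = 3·11 + 10·15 + 2·4 = 4
t_59 = 3·4 + 10·11 + 2·15 = 16
t_60 = 3·16 + 10·4 + 2·11 = 8
t_61 = 3·8 + 10·16 + 2·4 = 5
t_62 = 3·5 + 10·8 + 2·16 = 8
t_63 = 3·8 + 10·5 + 2·8 = 5
t_64 = 3·5 + 10·8 + 2·5 = 3
t_65 = 3·3 + 10·5 + 2·8 = 7
t_66 = 3·7 + 10·3 + 2·5 = 10
t_67 = 3·10 + 10·7 + 2·3 = 4
t_68 = 3·4 + 10·10 + 2·7 = 7
t_69 = 3·7 + 10·4 + 2·10 = 13
t_70 = 3·13 + 10·7 + 2·4 = 15
t_71 = 3·15 + 10·13 + 2·7 = 2
t_72 = 3·2 + 10·15 + 2·13 = 12
t_73 = 3·12 + 10·2 + 2·15 = 1
t_74 = 3·1 + 10·12 + 2·2 = 8
(t_72, t_73, t_74) = (12, 1, 8) = (t_0, t_1, t_2), so the sequence has period 72.
333 ≡ 45 (mod 72), hence t_333 = t_45 = 3.

3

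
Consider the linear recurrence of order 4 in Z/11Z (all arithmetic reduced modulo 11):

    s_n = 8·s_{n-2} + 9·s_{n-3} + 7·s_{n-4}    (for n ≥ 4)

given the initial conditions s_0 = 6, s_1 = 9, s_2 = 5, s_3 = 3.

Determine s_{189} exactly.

10

s_4 = 0·3 + 8·5 + 9·9 + 7·6 = 9
s_5 = 0·9 + 8·3 + 9·5 + 7·9 = 0
s_6 = 0·0 + 8·9 + 9·3 + 7·5 = 2
s_7 = 0·2 + 8·0 + 9·9 + 7·3 = 3
s_8 = 0·3 + 8·2 + 9·0 + 7·9 = 2
s_9 = 0·2 + 8·3 + 9·2 + 7·0 = 9
Continuing the recurrence:
  s_10 = 2;  s_11 = 1;  s_12 = 1;  s_13 = 1;  s_14 = 9;  s_15 = 2
  s_16 = 0;  s_17 = 5;  s_18 = 4;  s_19 = 10;  s_20 = 0;  s_21 = 8
  s_22 = 8;  s_23 = 2;  s_24 = 4;  s_25 = 1;  s_26 = 7;  s_27 = 3
  s_28 = 5;  s_29 = 6;  s_30 = 6;  s_31 = 4;  s_32 = 5;  s_33 = 7
  s_34 = 8;  s_35 = 8;  s_36 = 8;  s_37 = 9;  s_38 = 5;  s_39 = 2
  s_40 = 1;  s_41 = 3;  s_42 = 6;  s_43 = 3;  s_44 = 5;  s_45 = 0
  s_46 = 10;  s_47 = 0;  s_48 = 5;  s_49 = 2;  s_50 = 0;  s_51 = 6
  s_52 = 9;  s_53 = 7;  s_54 = 5;  s_55 = 3;  s_56 = 1;  s_57 = 8
  s_58 = 4;  s_59 = 6;  s_60 = 1;  s_61 = 8;  s_62 = 2;  s_63 = 5
  s_64 = 7;  s_65 = 4;  s_66 = 5;  s_67 = 9;  s_68 = 4;  s_69 = 2
  s_70 = 5;  s_71 = 5;  s_72 = 9;  s_73 = 0;  s_74 = 9;  s_75 = 6
  s_76 = 3;  s_77 = 8;  s_78 = 9;  s_79 = 1;  s_80 = 0;  s_81 = 2
  s_82 = 6;  s_83 = 1;  s_84 = 0;  s_85 = 10;  s_86 = 7;  s_87 = 10
  s_88 = 3;  s_89 = 4;  s_90 = 9;  s_91 = 8;  s_92 = 8;  s_93 = 8
  s_94 = 1;  s_95 = 5;  s_96 = 4;  s_97 = 6;  s_98 = 7;  s_99 = 9
  s_100 = 6;  s_101 = 1;  s_102 = 2;  s_103 = 4;  s_104 = 1;  s_105 = 2
  s_106 = 3;  s_107 = 9;  s_108 = 5;  s_109 = 3;  s_110 = 10;  s_111 = 0
  s_112 = 10;  s_113 = 1;  s_114 = 7;  s_115 = 10;  s_116 = 3;  s_117 = 7
  s_118 = 9;  s_119 = 10;  s_120 = 2;  s_121 = 1;  s_122 = 4;  s_123 = 8
  s_124 = 0;  s_125 = 8;  s_126 = 1;  s_127 = 10;  s_128 = 3;  s_129 = 2
  s_130 = 0;  s_131 = 3;  s_132 = 6;  s_133 = 5;  s_134 = 9;  s_135 = 5
  s_136 = 5;  s_137 = 2;  s_138 = 5;  s_139 = 8;  s_140 = 5;  s_141 = 2
  s_142 = 4;  s_143 = 7;  s_144 = 8;  s_145 = 7;  s_146 = 1;  s_147 = 1
  s_148 = 6;  s_149 = 0;  s_150 = 9;  s_151 = 6;  s_152 = 4;  s_153 = 8
  s_154 = 6;  s_155 = 10;  s_156 = 5;  s_157 = 3;  s_158 = 7;  s_159 = 7
  s_160 = 8;  s_161 = 8;  s_162 = 0;  s_163 = 9;  s_164 = 7;  s_165 = 7
  s_166 = 5;  s_167 = 6;  s_168 = 9;  s_169 = 10;  s_170 = 7;  s_171 = 5
  s_172 = 0;  s_173 = 8;  s_174 = 6;  s_175 = 0;  s_176 = 10;  s_177 = 0
  s_178 = 1;  s_179 = 2;  s_180 = 1;  s_181 = 3;  s_182 = 0;  s_183 = 3
  s_184 = 1;  s_185 = 1;  s_186 = 2;  s_187 = 5
s_188 = 0·5 + 8·2 + 9·1 + 7·1 = 10
s_189 = 0·10 + 8·5 + 9·2 + 7·1 = 10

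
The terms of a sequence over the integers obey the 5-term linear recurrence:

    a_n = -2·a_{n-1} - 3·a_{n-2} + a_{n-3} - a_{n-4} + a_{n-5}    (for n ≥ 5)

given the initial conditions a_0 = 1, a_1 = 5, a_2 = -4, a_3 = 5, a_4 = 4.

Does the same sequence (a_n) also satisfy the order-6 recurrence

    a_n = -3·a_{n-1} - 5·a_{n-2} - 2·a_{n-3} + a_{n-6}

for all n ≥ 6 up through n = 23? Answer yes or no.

yes

Terms a_0..a_23: 1, 5, -4, 5, 4, -31, 64, -40, -142, 503, -715, -117, 2984, -6977, 6103, 11111, -50609, 83949, -18040, -271384, 742557, -823560, -749946, 4966473
n=6: candidate gives 64, actual a_6 = 64 ✓
n=7: candidate gives -40, actual a_7 = -40 ✓
n=8: candidate gives -142, actual a_8 = -142 ✓
n=9: candidate gives 503, actual a_9 = 503 ✓
n=10: candidate gives -715, actual a_10 = -715 ✓
n=11: candidate gives -117, actual a_11 = -117 ✓
n=12: candidate gives 2984, actual a_12 = 2984 ✓
n=13: candidate gives -6977, actual a_13 = -6977 ✓
n=14: candidate gives 6103, actual a_14 = 6103 ✓
n=15: candidate gives 11111, actual a_15 = 11111 ✓
n=16: candidate gives -50609, actual a_16 = -50609 ✓
n=17: candidate gives 83949, actual a_17 = 83949 ✓
n=18: candidate gives -18040, actual a_18 = -18040 ✓
n=19: candidate gives -271384, actual a_19 = -271384 ✓
n=20: candidate gives 742557, actual a_20 = 742557 ✓
n=21: candidate gives -823560, actual a_21 = -823560 ✓
n=22: candidate gives -749946, actual a_22 = -749946 ✓
n=23: candidate gives 4966473, actual a_23 = 4966473 ✓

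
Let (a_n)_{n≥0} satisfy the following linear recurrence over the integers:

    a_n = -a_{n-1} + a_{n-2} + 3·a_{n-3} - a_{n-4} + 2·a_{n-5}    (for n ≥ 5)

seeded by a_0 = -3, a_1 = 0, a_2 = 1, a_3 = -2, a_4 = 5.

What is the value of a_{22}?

a_5 = -1·5 + 1·-2 + 3·1 + -1·0 + 2·-3 = -10
a_6 = -1·-10 + 1·5 + 3·-2 + -1·1 + 2·0 = 8
a_7 = -1·8 + 1·-10 + 3·5 + -1·-2 + 2·1 = 1
a_8 = -1·1 + 1·8 + 3·-10 + -1·5 + 2·-2 = -32
a_9 = -1·-32 + 1·1 + 3·8 + -1·-10 + 2·5 = 77
a_10 = -1·77 + 1·-32 + 3·1 + -1·8 + 2·-10 = -134
a_11 = -1·-134 + 1·77 + 3·-32 + -1·1 + 2·8 = 130
a_12 = -1·130 + 1·-134 + 3·77 + -1·-32 + 2·1 = 1
a_13 = -1·1 + 1·130 + 3·-134 + -1·77 + 2·-32 = -414
a_14 = -1·-414 + 1·1 + 3·130 + -1·-134 + 2·77 = 1093
a_15 = -1·1093 + 1·-414 + 3·1 + -1·130 + 2·-134 = -1902
a_16 = -1·-1902 + 1·1093 + 3·-414 + -1·1 + 2·130 = 2012
a_17 = -1·2012 + 1·-1902 + 3·1093 + -1·-414 + 2·1 = -219
a_18 = -1·-219 + 1·2012 + 3·-1902 + -1·1093 + 2·-414 = -5396
a_19 = -1·-5396 + 1·-219 + 3·2012 + -1·-1902 + 2·1093 = 15301
a_20 = -1·15301 + 1·-5396 + 3·-219 + -1·2012 + 2·-1902 = -27170
a_21 = -1·-27170 + 1·15301 + 3·-5396 + -1·-219 + 2·2012 = 30526
a_22 = -1·30526 + 1·-27170 + 3·15301 + -1·-5396 + 2·-219 = -6835

-6835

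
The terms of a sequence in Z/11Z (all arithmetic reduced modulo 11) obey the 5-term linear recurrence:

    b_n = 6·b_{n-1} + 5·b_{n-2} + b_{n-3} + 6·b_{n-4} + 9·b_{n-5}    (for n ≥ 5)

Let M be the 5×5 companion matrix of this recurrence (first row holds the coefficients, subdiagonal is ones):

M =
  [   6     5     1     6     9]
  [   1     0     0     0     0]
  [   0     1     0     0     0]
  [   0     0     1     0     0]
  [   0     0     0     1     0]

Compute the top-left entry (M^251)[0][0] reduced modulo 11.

(M^251)[0][0] is the top entry after applying M 251 times to the unit state (1, 0, 0, 0, 0). Equivalently it is h_{255} for the auxiliary sequence (h_n) obeying the same recurrence with h_4 = 1 and h_i = 0 for 0 ≤ i < 4:
h_5 = 6·1 + 5·0 + 1·0 + 6·0 + 9·0 = 6
h_6 = 6·6 + 5·1 + 1·0 + 6·0 + 9·0 = 8
h_7 = 6·8 + 5·6 + 1·1 + 6·0 + 9·0 = 2
h_8 = 6·2 + 5·8 + 1·6 + 6·1 + 9·0 = 9
h_9 = 6·9 + 5·2 + 1·8 + 6·6 + 9·1 = 7
h_10 = 6·7 + 5·9 + 1·2 + 6·8 + 9·6 = 4
Continuing the recurrence:
  h_11 = 9;  h_12 = 10;  h_13 = 1;  h_14 = 9;  h_15 = 5;  h_16 = 8
  h_17 = 2;  h_18 = 10;  h_19 = 2;  h_20 = 3;  h_21 = 1;  h_22 = 2
  h_23 = 1;  h_24 = 9;  h_25 = 6;  h_26 = 4;  h_27 = 10;  h_28 = 6
  h_29 = 9;  h_30 = 7;  h_31 = 2;  h_32 = 6;  h_33 = 7;  h_34 = 10
  h_35 = 0;  h_36 = 1;  h_37 = 2;  h_38 = 8;  h_39 = 6;  h_40 = 7
  h_41 = 2;  h_42 = 9;  h_43 = 3;  h_44 = 7;  h_45 = 9;  h_46 = 10
  h_47 = 2;  h_48 = 8;  h_49 = 9;  h_50 = 6;  h_51 = 4;  h_52 = 8
  h_53 = 2;  h_54 = 8;  h_55 = 1;  h_56 = 0;  h_57 = 9;  h_58 = 0
  h_59 = 2;  h_60 = 8;  h_61 = 2;  h_62 = 3;  h_63 = 4;  h_64 = 8
  h_65 = 1;  h_66 = 9;  h_67 = 8;  h_68 = 2;  h_69 = 7;  h_70 = 2
  h_71 = 2;  h_72 = 3;  h_73 = 2;  h_74 = 5;  h_75 = 7;  h_76 = 6
  h_77 = 5;  h_78 = 5;  h_79 = 5;  h_80 = 5;  h_81 = 1;  h_82 = 1
  h_83 = 3;  h_84 = 0;  h_85 = 1;  h_86 = 2;  h_87 = 0;  h_88 = 5
  h_89 = 5;  h_90 = 10;  h_91 = 9;  h_92 = 7;  h_93 = 7;  h_94 = 4
  h_95 = 1;  h_96 = 2;  h_97 = 5;  h_98 = 7;  h_99 = 1;  h_100 = 1
  h_101 = 0;  h_102 = 5;  h_103 = 1;  h_104 = 2;  h_105 = 9;  h_106 = 7
  h_107 = 8;  h_108 = 3;  h_109 = 5;  h_110 = 0;  h_111 = 7;  h_112 = 5
  h_113 = 1;  h_114 = 6;  h_115 = 0;  h_116 = 3;  h_117 = 9;  h_118 = 4
  h_119 = 5;  h_120 = 0;  h_121 = 0;  h_122 = 0;  h_123 = 0;  h_124 = 1
  h_125 = 6;  h_126 = 8;  h_127 = 2;  h_128 = 9;  h_129 = 7;  h_130 = 4
  h_131 = 9;  h_132 = 10;  h_133 = 1;  h_134 = 9;  h_135 = 5;  h_136 = 8
  h_137 = 2;  h_138 = 10;  h_139 = 2;  h_140 = 3;  h_141 = 1;  h_142 = 2
  h_143 = 1;  h_144 = 9;  h_145 = 6;  h_146 = 4;  h_147 = 10;  h_148 = 6
  h_149 = 9;  h_150 = 7;  h_151 = 2;  h_152 = 6;  h_153 = 7;  h_154 = 10
  h_155 = 0;  h_156 = 1;  h_157 = 2;  h_158 = 8;  h_159 = 6;  h_160 = 7
  h_161 = 2;  h_162 = 9;  h_163 = 3;  h_164 = 7;  h_165 = 9;  h_166 = 10
  h_167 = 2;  h_168 = 8;  h_169 = 9;  h_170 = 6;  h_171 = 4;  h_172 = 8
  h_173 = 2;  h_174 = 8;  h_175 = 1;  h_176 = 0;  h_177 = 9;  h_178 = 0
  h_179 = 2;  h_180 = 8;  h_181 = 2;  h_182 = 3;  h_183 = 4;  h_184 = 8
  h_185 = 1;  h_186 = 9;  h_187 = 8;  h_188 = 2;  h_189 = 7;  h_190 = 2
  h_191 = 2;  h_192 = 3;  h_193 = 2;  h_194 = 5;  h_195 = 7;  h_196 = 6
  h_197 = 5;  h_198 = 5;  h_199 = 5;  h_200 = 5;  h_201 = 1;  h_202 = 1
  h_203 = 3;  h_204 = 0;  h_205 = 1;  h_206 = 2;  h_207 = 0;  h_208 = 5
  h_209 = 5;  h_210 = 10;  h_211 = 9;  h_212 = 7;  h_213 = 7;  h_214 = 4
  h_215 = 1;  h_216 = 2;  h_217 = 5;  h_218 = 7;  h_219 = 1;  h_220 = 1
  h_221 = 0;  h_222 = 5;  h_223 = 1;  h_224 = 2;  h_225 = 9;  h_226 = 7
  h_227 = 8;  h_228 = 3;  h_229 = 5;  h_230 = 0;  h_231 = 7;  h_232 = 5
  h_233 = 1;  h_234 = 6;  h_235 = 0;  h_236 = 3;  h_237 = 9;  h_238 = 4
  h_239 = 5;  h_240 = 0;  h_241 = 0;  h_242 = 0;  h_243 = 0;  h_244 = 1
  h_245 = 6;  h_246 = 8;  h_247 = 2;  h_248 = 9;  h_249 = 7;  h_250 = 4
  h_251 = 9;  h_252 = 10;  h_253 = 1
h_254 = 6·1 + 5·10 + 1·9 + 6·4 + 9·7 = 9
h_255 = 6·9 + 5·1 + 1·10 + 6·9 + 9·4 = 5

5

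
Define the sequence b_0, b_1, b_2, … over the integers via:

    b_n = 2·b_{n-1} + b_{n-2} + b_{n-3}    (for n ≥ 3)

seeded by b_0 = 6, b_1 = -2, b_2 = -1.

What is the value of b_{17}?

b_3 = 2·-1 + 1·-2 + 1·6 = 2
b_4 = 2·2 + 1·-1 + 1·-2 = 1
b_5 = 2·1 + 1·2 + 1·-1 = 3
b_6 = 2·3 + 1·1 + 1·2 = 9
b_7 = 2·9 + 1·3 + 1·1 = 22
b_8 = 2·22 + 1·9 + 1·3 = 56
b_9 = 2·56 + 1·22 + 1·9 = 143
b_10 = 2·143 + 1·56 + 1·22 = 364
b_11 = 2·364 + 1·143 + 1·56 = 927
b_12 = 2·927 + 1·364 + 1·143 = 2361
b_13 = 2·2361 + 1·927 + 1·364 = 6013
b_14 = 2·6013 + 1·2361 + 1·927 = 15314
b_15 = 2·15314 + 1·6013 + 1·2361 = 39002
b_16 = 2·39002 + 1·15314 + 1·6013 = 99331
b_17 = 2·99331 + 1·39002 + 1·15314 = 252978

252978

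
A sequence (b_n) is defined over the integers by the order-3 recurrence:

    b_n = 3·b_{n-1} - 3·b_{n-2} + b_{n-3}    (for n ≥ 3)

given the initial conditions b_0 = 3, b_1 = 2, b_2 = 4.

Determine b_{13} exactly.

224

b_3 = 3·4 + -3·2 + 1·3 = 9
b_4 = 3·9 + -3·4 + 1·2 = 17
b_5 = 3·17 + -3·9 + 1·4 = 28
b_6 = 3·28 + -3·17 + 1·9 = 42
b_7 = 3·42 + -3·28 + 1·17 = 59
b_8 = 3·59 + -3·42 + 1·28 = 79
b_9 = 3·79 + -3·59 + 1·42 = 102
b_10 = 3·102 + -3·79 + 1·59 = 128
b_11 = 3·128 + -3·102 + 1·79 = 157
b_12 = 3·157 + -3·128 + 1·102 = 189
b_13 = 3·189 + -3·157 + 1·128 = 224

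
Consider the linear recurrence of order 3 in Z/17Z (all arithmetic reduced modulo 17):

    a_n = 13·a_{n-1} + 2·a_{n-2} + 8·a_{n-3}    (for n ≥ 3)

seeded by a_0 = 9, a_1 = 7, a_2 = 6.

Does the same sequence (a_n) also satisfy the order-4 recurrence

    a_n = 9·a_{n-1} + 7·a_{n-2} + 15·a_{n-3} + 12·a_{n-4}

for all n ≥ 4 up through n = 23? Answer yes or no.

Terms a_0..a_23: 9, 7, 6, 11, 7, 8, 2, 13, 16, 12, 3, 4, 1, 11, 7, 2, 9, 7, 6, 11, 7, 8, 2, 13
n=4: candidate gives 14, actual a_4 = 7 ✗

no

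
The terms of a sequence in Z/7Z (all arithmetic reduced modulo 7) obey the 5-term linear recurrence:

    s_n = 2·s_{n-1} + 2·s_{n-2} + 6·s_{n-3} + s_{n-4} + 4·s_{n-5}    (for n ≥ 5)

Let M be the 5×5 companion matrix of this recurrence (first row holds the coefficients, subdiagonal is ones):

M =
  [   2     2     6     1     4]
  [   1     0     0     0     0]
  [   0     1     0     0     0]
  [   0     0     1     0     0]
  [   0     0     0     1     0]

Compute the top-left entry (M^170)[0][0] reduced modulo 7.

6

(M^170)[0][0] is the top entry after applying M 170 times to the unit state (1, 0, 0, 0, 0). Equivalently it is h_{174} for the auxiliary sequence (h_n) obeying the same recurrence with h_4 = 1 and h_i = 0 for 0 ≤ i < 4:
h_5 = 2·1 + 2·0 + 6·0 + 1·0 + 4·0 = 2
h_6 = 2·2 + 2·1 + 6·0 + 1·0 + 4·0 = 6
h_7 = 2·6 + 2·2 + 6·1 + 1·0 + 4·0 = 1
h_8 = 2·1 + 2·6 + 6·2 + 1·1 + 4·0 = 6
h_9 = 2·6 + 2·1 + 6·6 + 1·2 + 4·1 = 0
h_10 = 2·0 + 2·6 + 6·1 + 1·6 + 4·2 = 4
h_11 = 2·4 + 2·0 + 6·6 + 1·1 + 4·6 = 6
h_12 = 2·6 + 2·4 + 6·0 + 1·6 + 4·1 = 2
h_13 = 2·2 + 2·6 + 6·4 + 1·0 + 4·6 = 1
h_14 = 2·1 + 2·2 + 6·6 + 1·4 + 4·0 = 4
h_15 = 2·4 + 2·1 + 6·2 + 1·6 + 4·4 = 2
h_16 = 2·2 + 2·4 + 6·1 + 1·2 + 4·6 = 2
h_17 = 2·2 + 2·2 + 6·4 + 1·1 + 4·2 = 6
h_18 = 2·6 + 2·2 + 6·2 + 1·4 + 4·1 = 1
h_19 = 2·1 + 2·6 + 6·2 + 1·2 + 4·4 = 2
h_20 = 2·2 + 2·1 + 6·6 + 1·2 + 4·2 = 3
h_21 = 2·3 + 2·2 + 6·1 + 1·6 + 4·2 = 2
h_22 = 2·2 + 2·3 + 6·2 + 1·1 + 4·6 = 5
h_23 = 2·5 + 2·2 + 6·3 + 1·2 + 4·1 = 3
h_24 = 2·3 + 2·5 + 6·2 + 1·3 + 4·2 = 4
h_25 = 2·4 + 2·3 + 6·5 + 1·2 + 4·3 = 2
h_26 = 2·2 + 2·4 + 6·3 + 1·5 + 4·2 = 1
h_27 = 2·1 + 2·2 + 6·4 + 1·3 + 4·5 = 4
h_28 = 2·4 + 2·1 + 6·2 + 1·4 + 4·3 = 3
h_29 = 2·3 + 2·4 + 6·1 + 1·2 + 4·4 = 3
h_30 = 2·3 + 2·3 + 6·4 + 1·1 + 4·2 = 3
h_31 = 2·3 + 2·3 + 6·3 + 1·4 + 4·1 = 3
h_32 = 2·3 + 2·3 + 6·3 + 1·3 + 4·4 = 0
h_33 = 2·0 + 2·3 + 6·3 + 1·3 + 4·3 = 4
h_34 = 2·4 + 2·0 + 6·3 + 1·3 + 4·3 = 6
h_35 = 2·6 + 2·4 + 6·0 + 1·3 + 4·3 = 0
h_36 = 2·0 + 2·6 + 6·4 + 1·0 + 4·3 = 6
h_37 = 2·6 + 2·0 + 6·6 + 1·4 + 4·0 = 3
h_38 = 2·3 + 2·6 + 6·0 + 1·6 + 4·4 = 5
h_39 = 2·5 + 2·3 + 6·6 + 1·0 + 4·6 = 6
h_40 = 2·6 + 2·5 + 6·3 + 1·6 + 4·0 = 4
h_41 = 2·4 + 2·6 + 6·5 + 1·3 + 4·6 = 0
h_42 = 2·0 + 2·4 + 6·6 + 1·5 + 4·3 = 5
h_43 = 2·5 + 2·0 + 6·4 + 1·6 + 4·5 = 4
h_44 = 2·4 + 2·5 + 6·0 + 1·4 + 4·6 = 4
h_45 = 2·4 + 2·4 + 6·5 + 1·0 + 4·4 = 6
h_46 = 2·6 + 2·4 + 6·4 + 1·5 + 4·0 = 0
h_47 = 2·0 + 2·6 + 6·4 + 1·4 + 4·5 = 4
h_48 = 2·4 + 2·0 + 6·6 + 1·4 + 4·4 = 1
h_49 = 2·1 + 2·4 + 6·0 + 1·6 + 4·4 = 4
h_50 = 2·4 + 2·1 + 6·4 + 1·0 + 4·6 = 2
h_51 = 2·2 + 2·4 + 6·1 + 1·4 + 4·0 = 1
h_52 = 2·1 + 2·2 + 6·4 + 1·1 + 4·4 = 5
h_53 = 2·5 + 2·1 + 6·2 + 1·4 + 4·1 = 4
h_54 = 2·4 + 2·5 + 6·1 + 1·2 + 4·4 = 0
h_55 = 2·0 + 2·4 + 6·5 + 1·1 + 4·2 = 5
h_56 = 2·5 + 2·0 + 6·4 + 1·5 + 4·1 = 1
h_57 = 2·1 + 2·5 + 6·0 + 1·4 + 4·5 = 1
h_58 = 2·1 + 2·1 + 6·5 + 1·0 + 4·4 = 1
h_59 = 2·1 + 2·1 + 6·1 + 1·5 + 4·0 = 1
h_60 = 2·1 + 2·1 + 6·1 + 1·1 + 4·5 = 3
h_61 = 2·3 + 2·1 + 6·1 + 1·1 + 4·1 = 5
h_62 = 2·5 + 2·3 + 6·1 + 1·1 + 4·1 = 6
h_63 = 2·6 + 2·5 + 6·3 + 1·1 + 4·1 = 3
h_64 = 2·3 + 2·6 + 6·5 + 1·3 + 4·1 = 6
h_65 = 2·6 + 2·3 + 6·6 + 1·5 + 4·3 = 1
h_66 = 2·1 + 2·6 + 6·3 + 1·6 + 4·5 = 2
h_67 = 2·2 + 2·1 + 6·6 + 1·3 + 4·6 = 6
h_68 = 2·6 + 2·2 + 6·1 + 1·6 + 4·3 = 5
h_69 = 2·5 + 2·6 + 6·2 + 1·1 + 4·6 = 3
h_70 = 2·3 + 2·5 + 6·6 + 1·2 + 4·1 = 2
h_71 = 2·2 + 2·3 + 6·5 + 1·6 + 4·2 = 5
h_72 = 2·5 + 2·2 + 6·3 + 1·5 + 4·6 = 5
h_73 = 2·5 + 2·5 + 6·2 + 1·3 + 4·5 = 6
h_74 = 2·6 + 2·5 + 6·5 + 1·2 + 4·3 = 3
h_75 = 2·3 + 2·6 + 6·5 + 1·5 + 4·2 = 5
h_76 = 2·5 + 2·3 + 6·6 + 1·5 + 4·5 = 0
h_77 = 2·0 + 2·5 + 6·3 + 1·6 + 4·5 = 5
h_78 = 2·5 + 2·0 + 6·5 + 1·3 + 4·6 = 4
h_79 = 2·4 + 2·5 + 6·0 + 1·5 + 4·3 = 0
h_80 = 2·0 + 2·4 + 6·5 + 1·0 + 4·5 = 2
h_81 = 2·2 + 2·0 + 6·4 + 1·5 + 4·0 = 5
h_82 = 2·5 + 2·2 + 6·0 + 1·4 + 4·5 = 3
h_83 = 2·3 + 2·5 + 6·2 + 1·0 + 4·4 = 2
h_84 = 2·2 + 2·3 + 6·5 + 1·2 + 4·0 = 0
h_85 = 2·0 + 2·2 + 6·3 + 1·5 + 4·2 = 0
h_86 = 2·0 + 2·0 + 6·2 + 1·3 + 4·5 = 0
h_87 = 2·0 + 2·0 + 6·0 + 1·2 + 4·3 = 0
h_88 = 2·0 + 2·0 + 6·0 + 1·0 + 4·2 = 1
(h_84, h_85, h_86, h_87, h_88) = (0, 0, 0, 0, 1) = (h_0, h_1, h_2, h_3, h_4), so the sequence has period 84.
174 ≡ 6 (mod 84), hence h_174 = h_6 = 6.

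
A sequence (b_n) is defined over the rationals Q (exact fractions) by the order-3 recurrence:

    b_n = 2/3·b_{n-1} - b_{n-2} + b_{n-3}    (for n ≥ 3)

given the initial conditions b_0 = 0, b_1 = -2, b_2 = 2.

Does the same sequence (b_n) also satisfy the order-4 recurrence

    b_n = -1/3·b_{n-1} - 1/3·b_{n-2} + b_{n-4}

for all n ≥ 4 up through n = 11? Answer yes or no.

yes

Terms b_0..b_11: 0, -2, 2, 10/3, -16/9, -68/27, 278/81, 736/243, -2866/729, -4850/2187, 35966/6561, 38200/19683
n=4: candidate gives -16/9, actual b_4 = -16/9 ✓
n=5: candidate gives -68/27, actual b_5 = -68/27 ✓
n=6: candidate gives 278/81, actual b_6 = 278/81 ✓
n=7: candidate gives 736/243, actual b_7 = 736/243 ✓
n=8: candidate gives -2866/729, actual b_8 = -2866/729 ✓
n=9: candidate gives -4850/2187, actual b_9 = -4850/2187 ✓
n=10: candidate gives 35966/6561, actual b_10 = 35966/6561 ✓
n=11: candidate gives 38200/19683, actual b_11 = 38200/19683 ✓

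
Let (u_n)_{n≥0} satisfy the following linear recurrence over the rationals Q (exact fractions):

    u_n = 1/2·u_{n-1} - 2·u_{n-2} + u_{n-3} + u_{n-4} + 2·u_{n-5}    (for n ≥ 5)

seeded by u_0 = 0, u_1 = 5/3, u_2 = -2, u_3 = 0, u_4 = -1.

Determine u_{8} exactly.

u_5 = 1/2·-1 + -2·0 + 1·-2 + 1·5/3 + 2·0 = -5/6
u_6 = 1/2·-5/6 + -2·-1 + 1·0 + 1·-2 + 2·5/3 = 35/12
u_7 = 1/2·35/12 + -2·-5/6 + 1·-1 + 1·0 + 2·-2 = -15/8
u_8 = 1/2·-15/8 + -2·35/12 + 1·-5/6 + 1·-1 + 2·0 = -413/48

-413/48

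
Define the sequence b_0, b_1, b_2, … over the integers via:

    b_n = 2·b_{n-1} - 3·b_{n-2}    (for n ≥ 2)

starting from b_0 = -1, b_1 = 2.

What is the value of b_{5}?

b_2 = 2·2 + -3·-1 = 7
b_3 = 2·7 + -3·2 = 8
b_4 = 2·8 + -3·7 = -5
b_5 = 2·-5 + -3·8 = -34

-34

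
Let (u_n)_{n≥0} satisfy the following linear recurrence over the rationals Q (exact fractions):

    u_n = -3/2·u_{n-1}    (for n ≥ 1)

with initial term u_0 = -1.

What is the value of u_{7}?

2187/128

u_1 = -3/2·-1 = 3/2
u_2 = -3/2·3/2 = -9/4
u_3 = -3/2·-9/4 = 27/8
u_4 = -3/2·27/8 = -81/16
u_5 = -3/2·-81/16 = 243/32
u_6 = -3/2·243/32 = -729/64
u_7 = -3/2·-729/64 = 2187/128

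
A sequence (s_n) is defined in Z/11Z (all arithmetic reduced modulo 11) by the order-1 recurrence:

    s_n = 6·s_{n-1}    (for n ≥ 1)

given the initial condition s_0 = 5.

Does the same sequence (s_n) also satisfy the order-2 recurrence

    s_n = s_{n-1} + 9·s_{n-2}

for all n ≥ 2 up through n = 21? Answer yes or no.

Terms s_0..s_21: 5, 8, 4, 2, 1, 6, 3, 7, 9, 10, 5, 8, 4, 2, 1, 6, 3, 7, 9, 10, 5, 8
n=2: candidate gives 9, actual s_2 = 4 ✗

no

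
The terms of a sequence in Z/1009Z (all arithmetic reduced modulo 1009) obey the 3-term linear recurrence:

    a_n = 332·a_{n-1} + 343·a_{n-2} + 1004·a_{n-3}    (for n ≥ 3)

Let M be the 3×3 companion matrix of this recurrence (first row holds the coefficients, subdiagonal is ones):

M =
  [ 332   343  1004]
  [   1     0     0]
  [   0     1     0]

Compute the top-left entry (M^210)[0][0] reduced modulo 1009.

(M^210)[0][0] is the top entry after applying M 210 times to the unit state (1, 0, 0). Equivalently it is h_{212} for the auxiliary sequence (h_n) obeying the same recurrence with h_2 = 1 and h_i = 0 for 0 ≤ i < 2:
h_3 = 332·1 + 343·0 + 1004·0 = 332
h_4 = 332·332 + 343·1 + 1004·0 = 586
h_5 = 332·586 + 343·332 + 1004·1 = 678
h_6 = 332·678 + 343·586 + 1004·332 = 654
h_7 = 332·654 + 343·678 + 1004·586 = 774
h_8 = 332·774 + 343·654 + 1004·678 = 643
Continuing the recurrence:
  h_9 = 449;  h_10 = 489;  h_11 = 350;  h_12 = 171;  h_13 = 829;  h_14 = 170
  h_15 = 908;  h_16 = 453;  h_17 = 886;  h_18 = 22;  h_19 = 183;  h_20 = 305
  h_21 = 461;  h_22 = 466;  h_23 = 538;  h_24 = 152;  h_25 = 598;  h_26 = 777
  h_27 = 196;  h_28 = 668;  h_29 = 581;  h_30 = 283;  h_31 = 316;  h_32 = 303
  h_33 = 724;  h_34 = 666;  h_35 = 762;  h_36 = 545;  h_37 = 61;  h_38 = 568
  h_39 = 938;  h_40 = 426;  h_41 = 222;  h_42 = 215;  h_43 = 100;  h_44 = 899
  h_45 = 741;  h_46 = 937;  h_47 = 757;  h_48 = 943;  h_49 = 984;  h_50 = 592
  h_51 = 625;  h_52 = 18;  h_53 = 456;  h_54 = 64;  h_55 = 991;  h_56 = 579
  h_57 = 78;  h_58 = 585;  h_59 = 135;  h_60 = 907;  h_61 = 435;  h_62 = 796
  h_63 = 297;  h_64 = 163;  h_65 = 657;  h_66 = 118;  h_67 = 363;  h_68 = 301
  h_69 = 862;  h_70 = 156;  h_71 = 875;  h_72 = 674;  h_73 = 451;  h_74 = 182
  h_75 = 866;  h_76 = 587;  h_77 = 638;  h_78 = 182;  h_79 = 866;  h_80 = 661
  h_81 = 990;  h_82 = 159;  h_83 = 588;  h_84 = 625;  h_85 = 753;  h_86 = 318
  h_87 = 517;  h_88 = 487;  h_89 = 419;  h_90 = 864;  h_91 = 314;  h_92 = 959
  h_93 = 8;  h_94 = 80;  h_95 = 293;  h_96 = 569;  h_97 = 433;  h_98 = 452
  h_99 = 101;  h_100 = 747;  h_101 = 894;  h_102 = 601;  h_103 = 966;  h_104 = 732
  h_105 = 263;  h_106 = 592;  h_107 = 573;  h_108 = 485;  h_109 = 440;  h_110 = 816
  h_111 = 672;  h_112 = 328;  h_113 = 324;  h_114 = 786;  h_115 = 141;  h_116 = 991
  h_117 = 115;  h_118 = 22;  h_119 = 425;  h_120 = 757;  h_121 = 452;  h_122 = 963
  h_123 = 773;  h_124 = 474;  h_125 = 975;  h_126 = 115;  h_127 = 941;  h_128 = 895
  h_129 = 811;  h_130 = 438;  h_131 = 379;  h_132 = 586;  h_133 = 488;  h_134 = 906
  h_135 = 97;  h_136 = 489;  h_137 = 388;  h_138 = 421;  h_139 = 1008;  h_140 = 871
  h_141 = 168;  h_142 = 375;  h_143 = 185;  h_144 = 522;  h_145 = 796;  h_146 = 451
  h_147 = 406;  h_148 = 967;  h_149 = 970;  h_150 = 886;  h_151 = 483;  h_152 = 309
  h_153 = 478;  h_154 = 937;  h_155 = 272;  h_156 = 660;  h_157 = 995;  h_158 = 410
  h_159 = 884;  h_160 = 318;  h_161 = 111;  h_162 = 246;  h_163 = 102;  h_164 = 643
  h_165 = 27;  h_166 = 969;  h_167 = 838;  h_168 = 3;  h_169 = 56;  h_170 = 296
  h_171 = 421;  h_172 = 878;  h_173 = 549;  h_174 = 24;  h_175 = 175;  h_176 = 20
  h_177 = 960;  h_178 = 816;  h_179 = 746;  h_180 = 98;  h_181 = 805;  h_182 = 498
  h_183 = 28;  h_184 = 519;  h_185 = 829;  h_186 = 64;  h_187 = 300;  h_188 = 363
  h_189 = 107;  h_190 = 120;  h_191 = 60;  h_192 = 5;  h_193 = 451;  h_194 = 806
  h_195 = 498;  h_196 = 624;  h_197 = 622;  h_198 = 320;  h_199 = 649;  h_200 = 247
  h_201 = 311;  h_202 = 81;  h_203 = 151;  h_204 = 685;  h_205 = 324;  h_206 = 726
  h_207 = 634;  h_208 = 809;  h_209 = 118;  h_210 = 703
h_211 = 332·703 + 343·118 + 1004·809 = 422
h_212 = 332·422 + 343·703 + 1004·118 = 250

250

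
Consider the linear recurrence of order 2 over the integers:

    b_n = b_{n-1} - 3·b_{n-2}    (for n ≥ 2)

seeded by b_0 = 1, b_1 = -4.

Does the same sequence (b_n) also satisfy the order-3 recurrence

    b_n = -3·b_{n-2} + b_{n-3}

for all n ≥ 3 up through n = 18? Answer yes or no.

no

Terms b_0..b_18: 1, -4, -7, 5, 26, 11, -67, -100, 101, 401, 98, -1105, -1399, 1916, 6113, 365, -17974, -19069, 34853
n=3: candidate gives 13, actual b_3 = 5 ✗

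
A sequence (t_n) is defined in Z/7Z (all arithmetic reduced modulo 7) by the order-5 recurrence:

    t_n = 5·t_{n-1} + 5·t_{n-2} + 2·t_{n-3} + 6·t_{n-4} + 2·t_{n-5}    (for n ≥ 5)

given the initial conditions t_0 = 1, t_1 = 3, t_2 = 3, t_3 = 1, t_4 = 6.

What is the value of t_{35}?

t_5 = 5·6 + 5·1 + 2·3 + 6·3 + 2·1 = 5
t_6 = 5·5 + 5·6 + 2·1 + 6·3 + 2·3 = 4
t_7 = 5·4 + 5·5 + 2·6 + 6·1 + 2·3 = 6
t_8 = 5·6 + 5·4 + 2·5 + 6·6 + 2·1 = 0
t_9 = 5·0 + 5·6 + 2·4 + 6·5 + 2·6 = 3
t_10 = 5·3 + 5·0 + 2·6 + 6·4 + 2·5 = 5
t_11 = 5·5 + 5·3 + 2·0 + 6·6 + 2·4 = 0
t_12 = 5·0 + 5·5 + 2·3 + 6·0 + 2·6 = 1
t_13 = 5·1 + 5·0 + 2·5 + 6·3 + 2·0 = 5
t_14 = 5·5 + 5·1 + 2·0 + 6·5 + 2·3 = 3
t_15 = 5·3 + 5·5 + 2·1 + 6·0 + 2·5 = 3
t_16 = 5·3 + 5·3 + 2·5 + 6·1 + 2·0 = 4
t_17 = 5·4 + 5·3 + 2·3 + 6·5 + 2·1 = 3
t_18 = 5·3 + 5·4 + 2·3 + 6·3 + 2·5 = 6
t_19 = 5·6 + 5·3 + 2·4 + 6·3 + 2·3 = 0
t_20 = 5·0 + 5·6 + 2·3 + 6·4 + 2·3 = 3
t_21 = 5·3 + 5·0 + 2·6 + 6·3 + 2·4 = 4
t_22 = 5·4 + 5·3 + 2·0 + 6·6 + 2·3 = 0
t_23 = 5·0 + 5·4 + 2·3 + 6·0 + 2·6 = 3
t_24 = 5·3 + 5·0 + 2·4 + 6·3 + 2·0 = 6
t_25 = 5·6 + 5·3 + 2·0 + 6·4 + 2·3 = 5
t_26 = 5·5 + 5·6 + 2·3 + 6·0 + 2·4 = 6
t_27 = 5·6 + 5·5 + 2·6 + 6·3 + 2·0 = 1
t_28 = 5·1 + 5·6 + 2·5 + 6·6 + 2·3 = 3
t_29 = 5·3 + 5·1 + 2·6 + 6·5 + 2·6 = 4
t_30 = 5·4 + 5·3 + 2·1 + 6·6 + 2·5 = 6
t_31 = 5·6 + 5·4 + 2·3 + 6·1 + 2·6 = 4
t_32 = 5·4 + 5·6 + 2·4 + 6·3 + 2·1 = 1
t_33 = 5·1 + 5·4 + 2·6 + 6·4 + 2·3 = 4
t_34 = 5·4 + 5·1 + 2·4 + 6·6 + 2·4 = 0
t_35 = 5·0 + 5·4 + 2·1 + 6·4 + 2·6 = 2

2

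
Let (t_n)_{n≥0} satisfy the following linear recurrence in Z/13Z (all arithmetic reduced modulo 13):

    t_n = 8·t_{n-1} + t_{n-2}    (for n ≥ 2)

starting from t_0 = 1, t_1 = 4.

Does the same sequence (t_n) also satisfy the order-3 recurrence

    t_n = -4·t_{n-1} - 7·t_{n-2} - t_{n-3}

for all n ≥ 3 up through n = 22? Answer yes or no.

yes

Terms t_0..t_22: 1, 4, 7, 8, 6, 4, 12, 9, 6, 5, 7, 9, 1, 4, 7, 8, 6, 4, 12, 9, 6, 5, 7
n=3: candidate gives 8, actual t_3 = 8 ✓
n=4: candidate gives 6, actual t_4 = 6 ✓
n=5: candidate gives 4, actual t_5 = 4 ✓
n=6: candidate gives 12, actual t_6 = 12 ✓
n=7: candidate gives 9, actual t_7 = 9 ✓
n=8: candidate gives 6, actual t_8 = 6 ✓
n=9: candidate gives 5, actual t_9 = 5 ✓
n=10: candidate gives 7, actual t_10 = 7 ✓
n=11: candidate gives 9, actual t_11 = 9 ✓
n=12: candidate gives 1, actual t_12 = 1 ✓
n=13: candidate gives 4, actual t_13 = 4 ✓
n=14: candidate gives 7, actual t_14 = 7 ✓
n=15: candidate gives 8, actual t_15 = 8 ✓
n=16: candidate gives 6, actual t_16 = 6 ✓
n=17: candidate gives 4, actual t_17 = 4 ✓
n=18: candidate gives 12, actual t_18 = 12 ✓
n=19: candidate gives 9, actual t_19 = 9 ✓
n=20: candidate gives 6, actual t_20 = 6 ✓
n=21: candidate gives 5, actual t_21 = 5 ✓
n=22: candidate gives 7, actual t_22 = 7 ✓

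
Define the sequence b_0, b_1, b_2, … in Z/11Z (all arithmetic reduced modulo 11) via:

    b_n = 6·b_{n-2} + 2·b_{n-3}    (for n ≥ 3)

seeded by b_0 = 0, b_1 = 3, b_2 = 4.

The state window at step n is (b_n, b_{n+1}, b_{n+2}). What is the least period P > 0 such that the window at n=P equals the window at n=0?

60

n=0: window = (0, 3, 4)
n=1: window = (3, 4, 7)
n=2: window = (4, 7, 8)
n=3: window = (7, 8, 6)
n=4: window = (8, 6, 7)
n=5: window = (6, 7, 8)
n=6: window = (7, 8, 10)
n=7: window = (8, 10, 7)
n=8: window = (10, 7, 10)
n=9: window = (7, 10, 7)
n=10: window = (10, 7, 8)
n=11: window = (7, 8, 7)
n=12: window = (8, 7, 7)
n=13: window = (7, 7, 3)
n=14: window = (7, 3, 1)
n=15: window = (3, 1, 10)
n=16: window = (1, 10, 1)
n=17: window = (10, 1, 7)
n=18: window = (1, 7, 4)
n=19: window = (7, 4, 0)
n=20: window = (4, 0, 5)
n=21: window = (0, 5, 8)
n=22: window = (5, 8, 8)
n=23: window = (8, 8, 3)
n=24: window = (8, 3, 9)
n=25: window = (3, 9, 1)
n=26: window = (9, 1, 5)
n=27: window = (1, 5, 2)
n=28: window = (5, 2, 10)
n=29: window = (2, 10, 0)
n=30: window = (10, 0, 9)
n=31: window = (0, 9, 9)
n=32: window = (9, 9, 10)
n=33: window = (9, 10, 6)
n=34: window = (10, 6, 1)
n=35: window = (6, 1, 1)
n=36: window = (1, 1, 7)
n=37: window = (1, 7, 8)
n=38: window = (7, 8, 0)
n=39: window = (8, 0, 7)
n=40: window = (0, 7, 5)
…
n=58: window = (1, 2, 0)
n=59: window = (2, 0, 3)
n=60: window = (0, 3, 4)
window at n=60 equals window at n=0 → period = 60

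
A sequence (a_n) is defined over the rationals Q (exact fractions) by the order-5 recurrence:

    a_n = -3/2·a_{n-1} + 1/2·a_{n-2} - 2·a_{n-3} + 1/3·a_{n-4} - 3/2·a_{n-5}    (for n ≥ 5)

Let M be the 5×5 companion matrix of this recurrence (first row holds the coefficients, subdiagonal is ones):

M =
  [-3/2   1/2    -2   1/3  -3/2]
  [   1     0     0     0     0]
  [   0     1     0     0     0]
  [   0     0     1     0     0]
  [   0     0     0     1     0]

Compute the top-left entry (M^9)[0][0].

(M^9)[0][0] is the top entry after applying M 9 times to the unit state (1, 0, 0, 0, 0). Equivalently it is h_{13} for the auxiliary sequence (h_n) obeying the same recurrence with h_4 = 1 and h_i = 0 for 0 ≤ i < 4:
h_5 = -3/2·1 + 1/2·0 + -2·0 + 1/3·0 + -3/2·0 = -3/2
h_6 = -3/2·-3/2 + 1/2·1 + -2·0 + 1/3·0 + -3/2·0 = 11/4
h_7 = -3/2·11/4 + 1/2·-3/2 + -2·1 + 1/3·0 + -3/2·0 = -55/8
h_8 = -3/2·-55/8 + 1/2·11/4 + -2·-3/2 + 1/3·1 + -3/2·0 = 721/48
h_9 = -3/2·721/48 + 1/2·-55/8 + -2·11/4 + 1/3·-3/2 + -3/2·1 = -1071/32
h_10 = -3/2·-1071/32 + 1/2·721/48 + -2·-55/8 + 1/3·11/4 + -3/2·-3/2 = 14329/192
h_11 = -3/2·14329/192 + 1/2·-1071/32 + -2·721/48 + 1/3·-55/8 + -3/2·11/4 = -63413/384
h_12 = -3/2·-63413/384 + 1/2·14329/192 + -2·-1071/32 + 1/3·721/48 + -3/2·-55/8 = 846211/2304
h_13 = -3/2·846211/2304 + 1/2·-63413/384 + -2·14329/192 + 1/3·-1071/32 + -3/2·721/48 = -418015/512

-418015/512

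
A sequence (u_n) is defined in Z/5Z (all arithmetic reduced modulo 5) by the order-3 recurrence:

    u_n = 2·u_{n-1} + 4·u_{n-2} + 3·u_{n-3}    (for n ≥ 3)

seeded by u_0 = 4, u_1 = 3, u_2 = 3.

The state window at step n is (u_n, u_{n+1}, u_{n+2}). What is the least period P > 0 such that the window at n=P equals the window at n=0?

n=0: window = (4, 3, 3)
n=1: window = (3, 3, 0)
n=2: window = (3, 0, 1)
n=3: window = (0, 1, 1)
n=4: window = (1, 1, 1)
n=5: window = (1, 1, 4)
n=6: window = (1, 4, 0)
n=7: window = (4, 0, 4)
n=8: window = (0, 4, 0)
n=9: window = (4, 0, 1)
n=10: window = (0, 1, 4)
n=11: window = (1, 4, 2)
n=12: window = (4, 2, 3)
n=13: window = (2, 3, 1)
n=14: window = (3, 1, 0)
n=15: window = (1, 0, 3)
n=16: window = (0, 3, 4)
n=17: window = (3, 4, 0)
n=18: window = (4, 0, 0)
n=19: window = (0, 0, 2)
n=20: window = (0, 2, 4)
n=21: window = (2, 4, 1)
n=22: window = (4, 1, 4)
n=23: window = (1, 4, 4)
n=24: window = (4, 4, 2)
n=25: window = (4, 2, 2)
n=26: window = (2, 2, 4)
n=27: window = (2, 4, 2)
n=28: window = (4, 2, 1)
n=29: window = (2, 1, 2)
n=30: window = (1, 2, 4)
n=31: window = (2, 4, 4)
n=32: window = (4, 4, 0)
n=33: window = (4, 0, 3)
n=34: window = (0, 3, 3)
n=35: window = (3, 3, 3)
n=36: window = (3, 3, 2)
n=37: window = (3, 2, 0)
n=38: window = (2, 0, 2)
n=39: window = (0, 2, 0)
n=40: window = (2, 0, 3)
…
n=122: window = (4, 2, 4)
n=123: window = (2, 4, 3)
n=124: window = (4, 3, 3)
window at n=124 equals window at n=0 → period = 124

124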